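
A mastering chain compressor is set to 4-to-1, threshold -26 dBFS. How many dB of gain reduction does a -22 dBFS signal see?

Overshoot = -22 − (-26) = 4 dB.
At 4:1, output sits 4/4 = 1 dB above threshold.
GR = overshoot in − overshoot out = 4 − 1 = 3 dB.

3 dB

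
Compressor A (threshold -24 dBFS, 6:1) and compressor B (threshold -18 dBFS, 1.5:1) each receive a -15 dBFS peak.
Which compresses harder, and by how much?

A: overshoot 9 dB → output overshoot 1.5 dB → GR 7.5 dB.
B: overshoot 3 dB → output overshoot 2 dB → GR 1 dB.
A reduces 6.5 dB more.

A, by 6.5 dB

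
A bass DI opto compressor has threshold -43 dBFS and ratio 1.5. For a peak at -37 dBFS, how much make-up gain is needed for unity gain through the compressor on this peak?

2 dB

The peak compresses to -43 + 6/1.5 = -39 dBFS.
To reach -37 dBFS requires -37 − (-39) = 2 dB of make-up.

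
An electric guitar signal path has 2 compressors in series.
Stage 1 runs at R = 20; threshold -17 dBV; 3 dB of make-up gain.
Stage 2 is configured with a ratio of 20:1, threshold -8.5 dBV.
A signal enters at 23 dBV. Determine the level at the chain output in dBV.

-12 dBV

Stage 1: 23 dBV is 40 dB over -17 dBV; at 20:1 that becomes 2 dB over, giving -15 dBV; +3 dB make-up → -12 dBV.
Stage 2: -12 dBV is at or below the -8.5 dBV threshold — no compression; output -12 dBV.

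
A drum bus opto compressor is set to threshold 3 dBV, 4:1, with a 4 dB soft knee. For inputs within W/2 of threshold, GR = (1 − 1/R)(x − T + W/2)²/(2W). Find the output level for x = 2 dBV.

1.90625 dBV

x − T + W/2 = 2 − 3 + 2 = 1.
GR = (1 − 1/4) × 1² / 8 = 0.75 × 1 / 8 = 0.09375 dB.
Output = 2 − 0.09375 = 1.90625 dBV.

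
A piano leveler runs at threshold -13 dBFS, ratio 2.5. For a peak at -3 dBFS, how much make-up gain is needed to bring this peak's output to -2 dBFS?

7 dB

Overshoot 10 dB → 10/2.5 = 4 dB after compression, so the compressed level is -13 + 4 = -9 dBFS.
Make-up = target − compressed = -2 − (-9) = 7 dB.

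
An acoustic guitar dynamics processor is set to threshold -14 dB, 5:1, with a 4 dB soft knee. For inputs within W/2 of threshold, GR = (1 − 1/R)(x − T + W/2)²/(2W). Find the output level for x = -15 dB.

-15.1 dB

x − T + W/2 = -15 − (-14) + 2 = 1.
GR = (1 − 1/5) × 1² / 8 = 0.8 × 1 / 8 = 0.1 dB.
Output = -15 − 0.1 = -15.1 dB.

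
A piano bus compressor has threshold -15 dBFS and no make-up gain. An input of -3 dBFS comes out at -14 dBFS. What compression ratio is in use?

Input overshoot = -3 − (-15) = 12 dB; output overshoot = -14 − (-15) = 1 dB.
Ratio = 12 / 1 = 12.

12:1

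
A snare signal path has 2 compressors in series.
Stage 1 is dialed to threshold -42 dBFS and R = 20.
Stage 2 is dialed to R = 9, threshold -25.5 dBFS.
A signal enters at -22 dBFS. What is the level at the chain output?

Stage 1: 20 dB above -42 dBFS, reduced 20:1 to 1 dB above → -41 dBFS.
Stage 2: below threshold (-41 ≤ -25.5); passes unchanged; output -41 dBFS.

-41 dBFS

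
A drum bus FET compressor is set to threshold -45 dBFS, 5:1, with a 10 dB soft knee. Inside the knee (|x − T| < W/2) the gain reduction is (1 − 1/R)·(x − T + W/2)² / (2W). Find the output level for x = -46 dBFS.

-46.64 dBFS

x − T + W/2 = -46 − (-45) + 5 = 4.
GR = (1 − 1/5) × 4² / 20 = 0.8 × 16 / 20 = 0.64 dB.
Output = -46 − 0.64 = -46.64 dBFS.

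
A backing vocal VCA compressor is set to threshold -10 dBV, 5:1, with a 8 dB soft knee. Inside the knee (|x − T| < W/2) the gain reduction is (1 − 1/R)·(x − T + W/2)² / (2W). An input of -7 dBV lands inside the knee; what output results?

x − T + W/2 = -7 − (-10) + 4 = 7.
GR = (1 − 1/5) × 7² / 16 = 0.8 × 49 / 16 = 2.45 dB.
Output = -7 − 2.45 = -9.45 dBV.

-9.45 dBV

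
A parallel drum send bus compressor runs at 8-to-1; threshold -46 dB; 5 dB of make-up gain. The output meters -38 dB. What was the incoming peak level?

Remove make-up: -38 − 5 = -43 dB.
That's 3 dB above the -46 dB threshold.
Undo the ratio: input overshoot = 3 × 8 = 24 dB, giving input = -22 dB.

-22 dB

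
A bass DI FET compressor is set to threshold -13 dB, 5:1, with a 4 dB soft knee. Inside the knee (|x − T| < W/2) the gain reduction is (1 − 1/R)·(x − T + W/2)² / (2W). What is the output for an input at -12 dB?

-12.9 dB

x − T + W/2 = -12 − (-13) + 2 = 3.
GR = (1 − 1/5) × 3² / 8 = 0.8 × 9 / 8 = 0.9 dB.
Output = -12 − 0.9 = -12.9 dB.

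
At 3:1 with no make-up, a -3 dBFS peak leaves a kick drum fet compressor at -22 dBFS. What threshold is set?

Let T be the threshold. Output overshoot = (input overshoot)/R, so -22 − T = (-3 − T)/3.
3·(-22 − T) = -3 − T → 2·T = -66 − (-3) = -63.
T = -63/2 = -31.5 dBFS.

-31.5 dBFS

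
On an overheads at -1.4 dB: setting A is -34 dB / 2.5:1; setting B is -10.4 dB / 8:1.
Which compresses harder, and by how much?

A, by 11.685 dB

A: 32.6 dB over, compressed to 13.04 dB over, so 19.56 dB of GR.
B: 9 dB over, compressed to 1.125 dB over, so 7.875 dB of GR.
A applies 11.685 dB more gain reduction.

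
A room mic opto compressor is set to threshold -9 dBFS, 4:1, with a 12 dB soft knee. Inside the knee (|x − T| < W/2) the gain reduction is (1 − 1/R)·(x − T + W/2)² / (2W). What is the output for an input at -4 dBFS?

-7.78125 dBFS

x − T + W/2 = -4 − (-9) + 6 = 11.
GR = (1 − 1/4) × 11² / 24 = 0.75 × 121 / 24 = 3.78125 dB.
Output = -4 − 3.78125 = -7.78125 dBFS.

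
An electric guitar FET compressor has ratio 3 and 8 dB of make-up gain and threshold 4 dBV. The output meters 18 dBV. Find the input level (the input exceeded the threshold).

22 dBV

Stripping the +8 dB make-up gives 10 dBV at the gain stage.
That's 6 dB above the 4 dBV threshold.
Before 3:1 compression the overshoot was 6 × 3 = 18 dB, so input = 4 + 18 = 22 dBV.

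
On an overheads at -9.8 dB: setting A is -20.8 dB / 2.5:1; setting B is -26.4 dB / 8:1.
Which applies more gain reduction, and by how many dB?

A: overshoot 11 dB → output overshoot 4.4 dB → GR 6.6 dB.
B: overshoot 16.6 dB → output overshoot 2.075 dB → GR 14.525 dB.
B applies 7.925 dB more gain reduction.

B, by 7.925 dB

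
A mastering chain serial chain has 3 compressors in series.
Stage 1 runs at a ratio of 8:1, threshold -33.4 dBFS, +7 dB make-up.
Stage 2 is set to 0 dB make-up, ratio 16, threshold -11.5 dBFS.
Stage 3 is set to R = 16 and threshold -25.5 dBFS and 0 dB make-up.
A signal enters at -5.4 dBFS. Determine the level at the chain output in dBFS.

Stage 1: overshoot 28 dB → 28/8 = 3.5 dB → -29.9 dBFS; +7 dB make-up → -22.9 dBFS.
Stage 2: below threshold (-22.9 ≤ -11.5); passes unchanged; output -22.9 dBFS.
Stage 3: 2.6 dB above -25.5 dBFS, reduced 16:1 to 0.1625 dB above → -25.3375 dBFS.

-25.3375 dBFS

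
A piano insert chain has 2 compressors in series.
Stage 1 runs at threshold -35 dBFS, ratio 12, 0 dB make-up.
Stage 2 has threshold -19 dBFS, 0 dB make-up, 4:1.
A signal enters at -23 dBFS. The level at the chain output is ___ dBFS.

Stage 1: 12 dB above -35 dBFS, reduced 12:1 to 1 dB above → -34 dBFS.
Stage 2: -34 dBFS ≤ -19 dBFS, so stage 2 doesn't engage; output -34 dBFS.

-34 dBFS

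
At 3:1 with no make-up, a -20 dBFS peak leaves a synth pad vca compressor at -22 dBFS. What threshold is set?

-23 dBFS

Input is 3 dB above T (since output overshoot × R = input overshoot: (-22 − T)·3 = -20 − T gives T = -23 dBFS).
Check: -23 + (-20 − (-23))/3 = -23 + 1 = -22 dBFS. ✓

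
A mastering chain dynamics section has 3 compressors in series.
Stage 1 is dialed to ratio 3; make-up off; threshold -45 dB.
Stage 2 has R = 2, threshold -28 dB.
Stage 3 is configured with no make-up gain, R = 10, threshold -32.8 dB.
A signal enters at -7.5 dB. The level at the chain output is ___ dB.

Stage 1: -7.5 dB is 37.5 dB over -45 dB; at 3:1 that becomes 12.5 dB over, giving -32.5 dB.
Stage 2: -32.5 dB ≤ -28 dB, so stage 2 doesn't engage; output -32.5 dB.
Stage 3: 0.3 dB above -32.8 dB, reduced 10:1 to 0.03 dB above → -32.77 dB.

-32.77 dB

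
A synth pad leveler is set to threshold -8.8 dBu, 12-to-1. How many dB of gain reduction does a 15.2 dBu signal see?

The signal is 24 dB above threshold.
A 12:1 ratio leaves 2 dB of that excess.
Gain reduction = 24 − 2 = 22 dB.

22 dB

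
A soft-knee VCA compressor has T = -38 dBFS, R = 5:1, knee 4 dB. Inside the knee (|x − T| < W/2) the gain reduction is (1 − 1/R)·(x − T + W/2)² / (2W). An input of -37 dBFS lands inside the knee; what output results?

-37.9 dBFS

x − T + W/2 = -37 − (-38) + 2 = 3.
GR = (1 − 1/5) × 3² / 8 = 0.8 × 9 / 8 = 0.9 dB.
Output = -37 − 0.9 = -37.9 dBFS.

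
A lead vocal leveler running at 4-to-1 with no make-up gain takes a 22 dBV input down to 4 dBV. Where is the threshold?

Let T be the threshold. Output overshoot = (input overshoot)/R, so 4 − T = (22 − T)/4.
4·(4 − T) = 22 − T → 3·T = 16 − 22 = -6.
T = -6/3 = -2 dBV.

-2 dBV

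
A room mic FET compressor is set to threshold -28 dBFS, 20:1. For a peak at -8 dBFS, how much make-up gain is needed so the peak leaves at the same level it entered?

19 dB

Without make-up, output = threshold + overshoot/20 = -28 + 1 = -27 dBFS.
Gap to target: 19 dB.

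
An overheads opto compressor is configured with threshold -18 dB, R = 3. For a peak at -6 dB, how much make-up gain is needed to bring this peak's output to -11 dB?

The peak compresses to -18 + 12/3 = -14 dB.
To reach -11 dB requires -11 − (-14) = 3 dB of make-up.

3 dB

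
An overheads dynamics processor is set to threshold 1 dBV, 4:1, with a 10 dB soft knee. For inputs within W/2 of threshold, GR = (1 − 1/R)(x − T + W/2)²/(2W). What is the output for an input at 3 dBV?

x − T + W/2 = 3 − 1 + 5 = 7.
GR = (1 − 1/4) × 7² / 20 = 0.75 × 49 / 20 = 1.8375 dB.
Output = 3 − 1.8375 = 1.1625 dBV.

1.1625 dBV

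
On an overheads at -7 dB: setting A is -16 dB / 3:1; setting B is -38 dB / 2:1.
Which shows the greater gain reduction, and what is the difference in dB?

B, by 9.5 dB

A: 9 dB over, compressed to 3 dB over, so 6 dB of GR.
B: 31 dB over, compressed to 15.5 dB over, so 15.5 dB of GR.
B reduces 9.5 dB more.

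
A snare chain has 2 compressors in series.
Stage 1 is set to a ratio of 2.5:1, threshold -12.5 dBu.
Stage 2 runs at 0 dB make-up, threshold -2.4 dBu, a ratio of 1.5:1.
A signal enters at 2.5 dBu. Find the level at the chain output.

-6.5 dBu

Stage 1: 2.5 dBu is 15 dB over -12.5 dBu; at 2.5:1 that becomes 6 dB over, giving -6.5 dBu.
Stage 2: below threshold (-6.5 ≤ -2.4); passes unchanged; output -6.5 dBu.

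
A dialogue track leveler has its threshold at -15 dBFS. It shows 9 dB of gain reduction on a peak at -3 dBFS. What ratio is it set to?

Input overshoot = -3 − (-15) = 12 dB.
Output overshoot = 12 − 9 = 3 dB.
Ratio = input overshoot / output overshoot = 12 / 3 = 4.

4:1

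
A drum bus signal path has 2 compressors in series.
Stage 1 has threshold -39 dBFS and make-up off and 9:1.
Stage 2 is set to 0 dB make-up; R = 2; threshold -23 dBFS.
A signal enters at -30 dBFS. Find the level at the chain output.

-38 dBFS

Stage 1: -30 dBFS is 9 dB over -39 dBFS; at 9:1 that becomes 1 dB over, giving -38 dBFS.
Stage 2: -38 dBFS is at or below the -23 dBFS threshold — no compression; output -38 dBFS.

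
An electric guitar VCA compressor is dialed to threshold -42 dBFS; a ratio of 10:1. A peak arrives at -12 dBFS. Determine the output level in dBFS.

-39 dBFS

-12 dBFS sits 30 dB over threshold.
10:1 compression reduces that to 30/10 = 3 dB over.
That puts the output at -39 dBFS.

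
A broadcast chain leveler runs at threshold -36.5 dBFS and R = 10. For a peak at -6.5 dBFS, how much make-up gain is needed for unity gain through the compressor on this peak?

27 dB

Overshoot 30 dB → 30/10 = 3 dB after compression, so the compressed level is -36.5 + 3 = -33.5 dBFS.
Make-up = target − compressed = -6.5 − (-33.5) = 27 dB.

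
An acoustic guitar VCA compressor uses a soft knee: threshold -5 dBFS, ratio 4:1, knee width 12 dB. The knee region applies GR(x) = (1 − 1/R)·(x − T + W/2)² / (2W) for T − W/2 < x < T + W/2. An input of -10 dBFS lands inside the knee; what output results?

-10.03125 dBFS

x − T + W/2 = -10 − (-5) + 6 = 1.
GR = (1 − 1/4) × 1² / 24 = 0.75 × 1 / 24 = 0.03125 dB.
Output = -10 − 0.03125 = -10.03125 dBFS.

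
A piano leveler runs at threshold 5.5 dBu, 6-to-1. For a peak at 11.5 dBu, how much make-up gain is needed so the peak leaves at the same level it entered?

The peak compresses to 5.5 + 6/6 = 6.5 dBu.
To reach 11.5 dBu requires 11.5 − 6.5 = 5 dB of make-up.

5 dB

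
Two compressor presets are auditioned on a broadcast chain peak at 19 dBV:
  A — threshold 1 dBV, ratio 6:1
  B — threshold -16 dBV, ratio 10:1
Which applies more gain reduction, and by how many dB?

B, by 16.5 dB

A: overshoot 18 dB → output overshoot 3 dB → GR 15 dB.
B: overshoot 35 dB → output overshoot 3.5 dB → GR 31.5 dB.
B reduces 16.5 dB more.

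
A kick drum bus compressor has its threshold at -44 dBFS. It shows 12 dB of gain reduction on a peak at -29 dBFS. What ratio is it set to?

Input overshoot = -29 − (-44) = 15 dB.
Output overshoot = 15 − 12 = 3 dB.
Ratio = input overshoot / output overshoot = 15 / 3 = 5.

5:1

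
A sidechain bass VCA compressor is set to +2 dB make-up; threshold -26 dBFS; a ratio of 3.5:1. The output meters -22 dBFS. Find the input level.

Before make-up, the level was -22 − 2 = -24 dBFS.
The compressed level sits -24 − (-26) = 2 dB over threshold.
Input overshoot = R × output overshoot = 7 dB → input = -26 + 7 = -19 dBFS.

-19 dBFS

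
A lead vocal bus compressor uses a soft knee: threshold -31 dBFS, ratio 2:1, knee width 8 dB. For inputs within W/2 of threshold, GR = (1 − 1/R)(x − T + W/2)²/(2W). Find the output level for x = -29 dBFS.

x − T + W/2 = -29 − (-31) + 4 = 6.
GR = (1 − 1/2) × 6² / 16 = 0.5 × 36 / 16 = 1.125 dB.
Output = -29 − 1.125 = -30.125 dBFS.

-30.125 dBFS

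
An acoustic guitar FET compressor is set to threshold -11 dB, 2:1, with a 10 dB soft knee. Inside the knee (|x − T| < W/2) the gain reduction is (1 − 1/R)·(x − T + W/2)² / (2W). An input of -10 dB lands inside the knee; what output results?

-10.9 dB

x − T + W/2 = -10 − (-11) + 5 = 6.
GR = (1 − 1/2) × 6² / 20 = 0.5 × 36 / 20 = 0.9 dB.
Output = -10 − 0.9 = -10.9 dB.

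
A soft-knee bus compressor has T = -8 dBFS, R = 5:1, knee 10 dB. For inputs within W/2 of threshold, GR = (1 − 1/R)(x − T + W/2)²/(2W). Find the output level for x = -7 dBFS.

x − T + W/2 = -7 − (-8) + 5 = 6.
GR = (1 − 1/5) × 6² / 20 = 0.8 × 36 / 20 = 1.44 dB.
Output = -7 − 1.44 = -8.44 dBFS.

-8.44 dBFS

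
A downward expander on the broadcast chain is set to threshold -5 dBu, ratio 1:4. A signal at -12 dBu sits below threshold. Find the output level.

-33 dBu

The input is 7 dB below the -5 dBu threshold.
A 1:4 expander multiplies undershoot by 4: 7 × 4 = 28 dB below threshold.
Output = -5 − 28 = -33 dBu.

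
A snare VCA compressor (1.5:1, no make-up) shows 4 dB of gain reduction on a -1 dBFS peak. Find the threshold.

Input is 12 dB above T (since output overshoot × R = input overshoot: (-5 − T)·1.5 = -1 − T gives T = -13 dBFS).
Check: -13 + (-1 − (-13))/1.5 = -13 + 8 = -5 dBFS. ✓

-13 dBFS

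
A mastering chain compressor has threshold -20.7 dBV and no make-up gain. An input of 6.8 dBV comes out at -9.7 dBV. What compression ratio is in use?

2.5:1

Input overshoot = 6.8 − (-20.7) = 27.5 dB; output overshoot = -9.7 − (-20.7) = 11 dB.
Ratio = 27.5 / 11 = 2.5.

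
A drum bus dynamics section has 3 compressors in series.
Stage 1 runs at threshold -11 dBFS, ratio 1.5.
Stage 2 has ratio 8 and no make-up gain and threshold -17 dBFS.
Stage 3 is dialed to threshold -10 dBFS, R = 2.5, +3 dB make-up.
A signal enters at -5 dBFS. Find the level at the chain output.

Stage 1: 6 dB above -11 dBFS, reduced 1.5:1 to 4 dB above → -7 dBFS.
Stage 2: -7 dBFS is 10 dB over -17 dBFS; at 8:1 that becomes 1.25 dB over, giving -15.75 dBFS.
Stage 3: below threshold (-15.75 ≤ -10); passes unchanged; make-up brings it to -12.75 dBFS.

-12.75 dBFS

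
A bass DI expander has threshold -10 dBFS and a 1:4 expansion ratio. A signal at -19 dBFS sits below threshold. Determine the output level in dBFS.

Below threshold, a 1:4 expander applies gain = (4−1)×(T − x) of attenuation.
(4−1) × 9 = 27 dB, so output = -19 − 27 = -46 dBFS.

-46 dBFS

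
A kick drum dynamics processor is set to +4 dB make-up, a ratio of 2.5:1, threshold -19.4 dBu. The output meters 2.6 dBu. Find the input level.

Before make-up, the level was 2.6 − 4 = -1.4 dBu.
The compressed level sits -1.4 − (-19.4) = 18 dB over threshold.
Undo the ratio: input overshoot = 18 × 2.5 = 45 dB, giving input = 25.6 dBu.

25.6 dBu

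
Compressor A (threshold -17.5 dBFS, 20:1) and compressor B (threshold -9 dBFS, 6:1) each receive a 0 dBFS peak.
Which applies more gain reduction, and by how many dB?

A, by 9.125 dB

A: overshoot 17.5 dB → output overshoot 0.875 dB → GR 16.625 dB.
B: overshoot 9 dB → output overshoot 1.5 dB → GR 7.5 dB.
A reduces 9.125 dB more.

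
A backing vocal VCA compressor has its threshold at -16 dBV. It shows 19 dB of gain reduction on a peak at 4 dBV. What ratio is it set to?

20:1

Input overshoot = 4 − (-16) = 20 dB.
Output overshoot = 20 − 19 = 1 dB.
Ratio = input overshoot / output overshoot = 20 / 1 = 20.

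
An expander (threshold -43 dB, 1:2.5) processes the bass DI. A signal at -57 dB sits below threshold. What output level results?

Below threshold, a 1:2.5 expander applies gain = (2.5−1)×(T − x) of attenuation.
(2.5−1) × 14 = 21 dB, so output = -57 − 21 = -78 dB.

-78 dB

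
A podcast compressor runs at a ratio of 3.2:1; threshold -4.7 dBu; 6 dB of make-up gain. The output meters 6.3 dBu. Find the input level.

Stripping the +6 dB make-up gives 0.3 dBu at the gain stage.
Post-compression overshoot = 0.3 − (-4.7) = 5 dB.
Undo the ratio: input overshoot = 5 × 3.2 = 16 dB, giving input = 11.3 dBu.

11.3 dBu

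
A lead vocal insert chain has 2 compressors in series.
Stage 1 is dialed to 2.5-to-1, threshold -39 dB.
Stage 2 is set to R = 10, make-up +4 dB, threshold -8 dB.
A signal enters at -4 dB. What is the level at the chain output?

-21 dB

Stage 1: 35 dB above -39 dB, reduced 2.5:1 to 14 dB above → -25 dB.
Stage 2: below threshold (-25 ≤ -8); passes unchanged; make-up brings it to -21 dB.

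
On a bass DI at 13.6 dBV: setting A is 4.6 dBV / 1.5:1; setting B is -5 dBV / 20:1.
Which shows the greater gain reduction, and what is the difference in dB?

B, by 14.67 dB

A: GR = 9 − 9/1.5 = 3 dB.
B: GR = 18.6 − 18.6/20 = 17.67 dB.
B applies 14.67 dB more gain reduction.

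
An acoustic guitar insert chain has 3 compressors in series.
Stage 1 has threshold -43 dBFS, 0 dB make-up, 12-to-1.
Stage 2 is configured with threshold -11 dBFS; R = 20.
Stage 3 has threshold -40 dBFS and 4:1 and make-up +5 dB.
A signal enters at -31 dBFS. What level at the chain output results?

-37 dBFS

Stage 1: 12 dB above -43 dBFS, reduced 12:1 to 1 dB above → -42 dBFS.
Stage 2: -42 dBFS ≤ -11 dBFS, so stage 2 doesn't engage; output -42 dBFS.
Stage 3: -42 dBFS ≤ -40 dBFS, so stage 3 doesn't engage; make-up brings it to -37 dBFS.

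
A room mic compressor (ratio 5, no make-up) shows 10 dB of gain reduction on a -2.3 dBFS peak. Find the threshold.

Gain reduction = -2.3 − (-12.3) = 10 dB; output overshoot = GR / (R − 1) = 10 / 4 = 2.5 dB.
Threshold = output − output overshoot = -12.3 − 2.5 = -14.8 dBFS.

-14.8 dBFS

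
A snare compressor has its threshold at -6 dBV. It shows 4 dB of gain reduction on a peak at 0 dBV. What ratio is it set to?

Input overshoot = 0 − (-6) = 6 dB.
Output overshoot = 6 − 4 = 2 dB.
Ratio = input overshoot / output overshoot = 6 / 2 = 3.

3:1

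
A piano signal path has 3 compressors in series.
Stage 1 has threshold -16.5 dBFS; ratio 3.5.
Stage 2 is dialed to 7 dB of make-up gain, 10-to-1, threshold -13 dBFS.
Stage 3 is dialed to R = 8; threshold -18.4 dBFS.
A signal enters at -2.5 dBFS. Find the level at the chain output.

-16.84375 dBFS

Stage 1: 14 dB above -16.5 dBFS, reduced 3.5:1 to 4 dB above → -12.5 dBFS.
Stage 2: overshoot 0.5 dB → 0.5/10 = 0.05 dB → -12.95 dBFS; +7 dB make-up → -5.95 dBFS.
Stage 3: 12.45 dB above -18.4 dBFS, reduced 8:1 to 1.55625 dB above → -16.84375 dBFS.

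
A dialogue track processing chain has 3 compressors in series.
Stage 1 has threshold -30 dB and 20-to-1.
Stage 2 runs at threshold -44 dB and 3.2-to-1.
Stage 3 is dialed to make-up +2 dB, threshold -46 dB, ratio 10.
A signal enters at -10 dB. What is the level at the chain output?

Stage 1: overshoot 20 dB → 20/20 = 1 dB → -29 dB.
Stage 2: overshoot 15 dB → 15/3.2 = 4.6875 dB → -39.3125 dB.
Stage 3: overshoot 6.6875 dB → 6.6875/10 = 0.66875 dB → -45.33125 dB; +2 dB make-up → -43.33125 dB.

-43.33125 dB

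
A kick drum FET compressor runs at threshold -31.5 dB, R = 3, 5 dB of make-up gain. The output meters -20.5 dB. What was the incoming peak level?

Remove make-up: -20.5 − 5 = -25.5 dB.
The compressed level sits -25.5 − (-31.5) = 6 dB over threshold.
Undo the ratio: input overshoot = 6 × 3 = 18 dB, giving input = -13.5 dB.

-13.5 dB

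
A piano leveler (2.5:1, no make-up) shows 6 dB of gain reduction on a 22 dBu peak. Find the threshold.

Input is 10 dB above T (since output overshoot × R = input overshoot: (16 − T)·2.5 = 22 − T gives T = 12 dBu).
Check: 12 + (22 − 12)/2.5 = 12 + 4 = 16 dBu. ✓

12 dBu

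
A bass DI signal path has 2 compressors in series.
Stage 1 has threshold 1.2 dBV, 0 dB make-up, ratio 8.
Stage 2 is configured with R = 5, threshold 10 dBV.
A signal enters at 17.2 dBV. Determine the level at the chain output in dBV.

3.2 dBV

Stage 1: overshoot 16 dB → 16/8 = 2 dB → 3.2 dBV.
Stage 2: 3.2 dBV is at or below the 10 dBV threshold — no compression; output 3.2 dBV.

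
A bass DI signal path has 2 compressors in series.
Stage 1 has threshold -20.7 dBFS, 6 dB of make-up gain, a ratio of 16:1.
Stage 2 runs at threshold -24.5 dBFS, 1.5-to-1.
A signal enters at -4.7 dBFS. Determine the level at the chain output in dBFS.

Stage 1: 16 dB above -20.7 dBFS, reduced 16:1 to 1 dB above → -19.7 dBFS; +6 dB make-up → -13.7 dBFS.
Stage 2: overshoot 10.8 dB → 10.8/1.5 = 7.2 dB → -17.3 dBFS.

-17.3 dBFS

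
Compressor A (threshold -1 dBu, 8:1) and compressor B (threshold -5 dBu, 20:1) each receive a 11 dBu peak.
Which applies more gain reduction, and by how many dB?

B, by 4.7 dB

A: GR = 12 − 12/8 = 10.5 dB.
B: GR = 16 − 16/20 = 15.2 dB.
Difference: 4.7 dB in favour of B.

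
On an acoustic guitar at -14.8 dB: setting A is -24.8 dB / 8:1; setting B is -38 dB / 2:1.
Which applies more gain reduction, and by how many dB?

B, by 2.85 dB

A: overshoot 10 dB → output overshoot 1.25 dB → GR 8.75 dB.
B: overshoot 23.2 dB → output overshoot 11.6 dB → GR 11.6 dB.
B applies 2.85 dB more gain reduction.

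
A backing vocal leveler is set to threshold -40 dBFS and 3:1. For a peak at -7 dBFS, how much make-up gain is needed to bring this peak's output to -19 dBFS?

Without make-up, output = threshold + overshoot/3 = -40 + 11 = -29 dBFS.
Gap to target: 10 dB.

10 dB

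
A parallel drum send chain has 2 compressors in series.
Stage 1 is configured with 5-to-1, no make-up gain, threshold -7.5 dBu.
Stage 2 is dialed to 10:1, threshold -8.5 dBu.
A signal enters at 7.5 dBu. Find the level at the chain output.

Stage 1: 15 dB above -7.5 dBu, reduced 5:1 to 3 dB above → -4.5 dBu.
Stage 2: 4 dB above -8.5 dBu, reduced 10:1 to 0.4 dB above → -8.1 dBu.

-8.1 dBu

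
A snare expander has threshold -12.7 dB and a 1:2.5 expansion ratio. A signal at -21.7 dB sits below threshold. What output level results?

Below threshold, a 1:2.5 expander applies gain = (2.5−1)×(T − x) of attenuation.
(2.5−1) × 9 = 13.5 dB, so output = -21.7 − 13.5 = -35.2 dB.

-35.2 dB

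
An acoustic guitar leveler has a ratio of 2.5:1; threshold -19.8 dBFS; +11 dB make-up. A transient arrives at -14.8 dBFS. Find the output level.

-6.8 dBFS

-14.8 dBFS sits 5 dB over threshold.
The 5 dB excess becomes 2 dB after 2.5:1 reduction.
So the level is -19.8 + 2 = -17.8 dBFS; make-up adds 11 dB, giving -6.8 dBFS.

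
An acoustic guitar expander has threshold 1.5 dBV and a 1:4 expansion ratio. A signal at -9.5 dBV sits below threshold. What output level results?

-42.5 dBV

The input is 11 dB below the 1.5 dBV threshold.
A 1:4 expander multiplies undershoot by 4: 11 × 4 = 44 dB below threshold.
Output = 1.5 − 44 = -42.5 dBV.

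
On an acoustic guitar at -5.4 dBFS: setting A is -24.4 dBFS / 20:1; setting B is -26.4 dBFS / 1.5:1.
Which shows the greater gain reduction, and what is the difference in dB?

A: overshoot 19 dB → output overshoot 0.95 dB → GR 18.05 dB.
B: overshoot 21 dB → output overshoot 14 dB → GR 7 dB.
A applies 11.05 dB more gain reduction.

A, by 11.05 dB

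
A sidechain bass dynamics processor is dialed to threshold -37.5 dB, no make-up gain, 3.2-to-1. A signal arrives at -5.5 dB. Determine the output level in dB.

-27.5 dB

-5.5 dB sits 32 dB over threshold.
3.2:1 compression reduces that to 32/3.2 = 10 dB over.
So the level is -37.5 + 10 = -27.5 dB.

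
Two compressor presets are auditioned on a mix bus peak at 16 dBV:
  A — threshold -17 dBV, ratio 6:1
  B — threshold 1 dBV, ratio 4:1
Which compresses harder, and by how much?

A, by 16.25 dB

A: overshoot 33 dB → output overshoot 5.5 dB → GR 27.5 dB.
B: overshoot 15 dB → output overshoot 3.75 dB → GR 11.25 dB.
Difference: 16.25 dB in favour of A.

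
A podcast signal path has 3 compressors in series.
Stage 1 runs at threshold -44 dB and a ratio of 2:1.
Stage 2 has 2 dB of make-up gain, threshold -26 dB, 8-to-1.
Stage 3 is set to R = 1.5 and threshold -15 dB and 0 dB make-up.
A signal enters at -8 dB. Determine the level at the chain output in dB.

Stage 1: 36 dB above -44 dB, reduced 2:1 to 18 dB above → -26 dB.
Stage 2: below threshold (-26 ≤ -26); passes unchanged; make-up brings it to -24 dB.
Stage 3: -24 dB ≤ -15 dB, so stage 3 doesn't engage; output -24 dB.

-24 dB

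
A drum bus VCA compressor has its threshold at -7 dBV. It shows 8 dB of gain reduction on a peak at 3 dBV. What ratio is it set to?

5:1

Input overshoot = 3 − (-7) = 10 dB.
Output overshoot = 10 − 8 = 2 dB.
Ratio = input overshoot / output overshoot = 10 / 2 = 5.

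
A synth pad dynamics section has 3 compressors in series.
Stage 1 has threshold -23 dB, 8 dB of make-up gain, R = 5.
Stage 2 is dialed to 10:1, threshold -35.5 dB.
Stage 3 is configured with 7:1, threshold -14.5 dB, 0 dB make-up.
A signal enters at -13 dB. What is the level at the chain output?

Stage 1: overshoot 10 dB → 10/5 = 2 dB → -21 dB; +8 dB make-up → -13 dB.
Stage 2: 22.5 dB above -35.5 dB, reduced 10:1 to 2.25 dB above → -33.25 dB.
Stage 3: -33.25 dB ≤ -14.5 dB, so stage 3 doesn't engage; output -33.25 dB.

-33.25 dB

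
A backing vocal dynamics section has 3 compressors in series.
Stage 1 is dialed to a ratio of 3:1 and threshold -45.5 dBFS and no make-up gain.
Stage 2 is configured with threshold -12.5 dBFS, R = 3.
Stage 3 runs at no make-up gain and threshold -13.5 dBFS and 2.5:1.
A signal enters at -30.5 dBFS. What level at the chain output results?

-40.5 dBFS

Stage 1: -30.5 dBFS is 15 dB over -45.5 dBFS; at 3:1 that becomes 5 dB over, giving -40.5 dBFS.
Stage 2: below threshold (-40.5 ≤ -12.5); passes unchanged; output -40.5 dBFS.
Stage 3: below threshold (-40.5 ≤ -13.5); passes unchanged; output -40.5 dBFS.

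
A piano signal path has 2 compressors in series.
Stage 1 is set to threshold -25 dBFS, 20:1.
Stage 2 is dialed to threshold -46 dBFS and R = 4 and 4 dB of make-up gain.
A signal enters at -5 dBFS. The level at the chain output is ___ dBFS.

Stage 1: overshoot 20 dB → 20/20 = 1 dB → -24 dBFS.
Stage 2: 22 dB above -46 dBFS, reduced 4:1 to 5.5 dB above → -40.5 dBFS; +4 dB make-up → -36.5 dBFS.

-36.5 dBFS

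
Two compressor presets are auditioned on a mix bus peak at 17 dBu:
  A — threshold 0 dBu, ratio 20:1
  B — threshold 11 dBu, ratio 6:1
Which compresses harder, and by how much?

A: 17 dB over, compressed to 0.85 dB over, so 16.15 dB of GR.
B: 6 dB over, compressed to 1 dB over, so 5 dB of GR.
Difference: 11.15 dB in favour of A.

A, by 11.15 dB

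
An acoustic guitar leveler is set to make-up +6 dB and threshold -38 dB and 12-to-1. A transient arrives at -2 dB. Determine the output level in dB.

The input is 36 dB above the -38 dB threshold.
At 12:1 the overshoot is divided by 12, leaving 3 dB above threshold.
That puts the output at -35 dB; make-up adds 6 dB, giving -29 dB.

-29 dB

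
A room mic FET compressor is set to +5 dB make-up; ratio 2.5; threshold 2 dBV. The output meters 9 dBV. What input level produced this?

Before make-up, the level was 9 − 5 = 4 dBV.
The compressed level sits 4 − 2 = 2 dB over threshold.
Before 2.5:1 compression the overshoot was 2 × 2.5 = 5 dB, so input = 2 + 5 = 7 dBV.

7 dBV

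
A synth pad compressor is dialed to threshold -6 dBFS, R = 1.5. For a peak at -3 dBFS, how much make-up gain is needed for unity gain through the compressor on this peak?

The peak compresses to -6 + 3/1.5 = -4 dBFS.
To reach -3 dBFS requires -3 − (-4) = 1 dB of make-up.

1 dB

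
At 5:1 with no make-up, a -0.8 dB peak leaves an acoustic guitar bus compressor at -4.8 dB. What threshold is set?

-5.8 dB

Gain reduction = -0.8 − (-4.8) = 4 dB; output overshoot = GR / (R − 1) = 4 / 4 = 1 dB.
Threshold = output − output overshoot = -4.8 − 1 = -5.8 dB.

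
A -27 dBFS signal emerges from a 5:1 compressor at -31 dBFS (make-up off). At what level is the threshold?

-32 dBFS

Let T be the threshold. Output overshoot = (input overshoot)/R, so -31 − T = (-27 − T)/5.
5·(-31 − T) = -27 − T → 4·T = -155 − (-27) = -128.
T = -128/4 = -32 dBFS.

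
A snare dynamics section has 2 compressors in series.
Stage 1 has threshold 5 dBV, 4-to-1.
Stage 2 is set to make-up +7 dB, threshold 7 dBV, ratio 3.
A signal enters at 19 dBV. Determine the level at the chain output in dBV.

14.5 dBV

Stage 1: 19 dBV is 14 dB over 5 dBV; at 4:1 that becomes 3.5 dB over, giving 8.5 dBV.
Stage 2: 1.5 dB above 7 dBV, reduced 3:1 to 0.5 dB above → 7.5 dBV; +7 dB make-up → 14.5 dBV.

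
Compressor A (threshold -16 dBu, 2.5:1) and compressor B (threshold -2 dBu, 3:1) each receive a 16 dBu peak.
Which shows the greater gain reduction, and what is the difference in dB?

A: GR = 32 − 32/2.5 = 19.2 dB.
B: GR = 18 − 18/3 = 12 dB.
Difference: 7.2 dB in favour of A.

A, by 7.2 dB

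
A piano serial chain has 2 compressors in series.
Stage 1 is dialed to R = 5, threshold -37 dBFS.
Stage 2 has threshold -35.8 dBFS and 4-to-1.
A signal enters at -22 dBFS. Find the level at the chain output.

Stage 1: overshoot 15 dB → 15/5 = 3 dB → -34 dBFS.
Stage 2: 1.8 dB above -35.8 dBFS, reduced 4:1 to 0.45 dB above → -35.35 dBFS.

-35.35 dBFS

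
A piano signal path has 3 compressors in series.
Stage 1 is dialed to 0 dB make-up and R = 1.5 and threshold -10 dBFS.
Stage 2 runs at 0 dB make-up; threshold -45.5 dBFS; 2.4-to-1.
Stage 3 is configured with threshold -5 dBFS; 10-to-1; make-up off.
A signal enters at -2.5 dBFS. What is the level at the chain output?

Stage 1: -2.5 dBFS is 7.5 dB over -10 dBFS; at 1.5:1 that becomes 5 dB over, giving -5 dBFS.
Stage 2: -5 dBFS is 40.5 dB over -45.5 dBFS; at 2.4:1 that becomes 16.875 dB over, giving -28.625 dBFS.
Stage 3: -28.625 dBFS is at or below the -5 dBFS threshold — no compression; output -28.625 dBFS.

-28.625 dBFS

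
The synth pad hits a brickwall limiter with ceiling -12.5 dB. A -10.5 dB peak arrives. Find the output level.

-12.5 dB

At ∞:1, everything above -12.5 dB is held at the ceiling.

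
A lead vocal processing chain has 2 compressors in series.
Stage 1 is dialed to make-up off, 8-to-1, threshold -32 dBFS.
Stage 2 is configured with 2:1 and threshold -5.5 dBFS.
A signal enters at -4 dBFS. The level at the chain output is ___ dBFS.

-28.5 dBFS

Stage 1: -4 dBFS is 28 dB over -32 dBFS; at 8:1 that becomes 3.5 dB over, giving -28.5 dBFS.
Stage 2: -28.5 dBFS is at or below the -5.5 dBFS threshold — no compression; output -28.5 dBFS.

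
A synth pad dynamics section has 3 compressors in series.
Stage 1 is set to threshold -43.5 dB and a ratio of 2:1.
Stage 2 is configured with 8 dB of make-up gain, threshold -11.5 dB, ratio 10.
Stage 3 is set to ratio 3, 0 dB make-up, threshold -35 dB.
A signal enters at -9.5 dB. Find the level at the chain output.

Stage 1: overshoot 34 dB → 34/2 = 17 dB → -26.5 dB.
Stage 2: -26.5 dB ≤ -11.5 dB, so stage 2 doesn't engage; make-up brings it to -18.5 dB.
Stage 3: overshoot 16.5 dB → 16.5/3 = 5.5 dB → -29.5 dB.

-29.5 dB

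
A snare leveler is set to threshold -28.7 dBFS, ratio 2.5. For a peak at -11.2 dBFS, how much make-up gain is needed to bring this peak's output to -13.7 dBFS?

Without make-up, output = threshold + overshoot/2.5 = -28.7 + 7 = -21.7 dBFS.
Gap to target: 8 dB.

8 dB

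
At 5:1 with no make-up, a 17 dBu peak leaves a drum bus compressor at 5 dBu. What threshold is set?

Let T be the threshold. Output overshoot = (input overshoot)/R, so 5 − T = (17 − T)/5.
5·(5 − T) = 17 − T → 4·T = 25 − 17 = 8.
T = 8/4 = 2 dBu.

2 dBu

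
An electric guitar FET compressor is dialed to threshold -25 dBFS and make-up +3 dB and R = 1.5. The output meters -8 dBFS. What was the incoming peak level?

Stripping the +3 dB make-up gives -11 dBFS at the gain stage.
That's 14 dB above the -25 dBFS threshold.
Input overshoot = R × output overshoot = 21 dB → input = -25 + 21 = -4 dBFS.

-4 dBFS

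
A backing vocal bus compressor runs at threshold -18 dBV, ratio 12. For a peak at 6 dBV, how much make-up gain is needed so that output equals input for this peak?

22 dB

Without make-up, output = threshold + overshoot/12 = -18 + 2 = -16 dBV.
Gap to target: 22 dB.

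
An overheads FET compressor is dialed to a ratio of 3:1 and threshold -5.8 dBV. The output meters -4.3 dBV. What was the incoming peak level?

The compressed level sits -4.3 − (-5.8) = 1.5 dB over threshold.
Undo the ratio: input overshoot = 1.5 × 3 = 4.5 dB, giving input = -1.3 dBV.

-1.3 dBV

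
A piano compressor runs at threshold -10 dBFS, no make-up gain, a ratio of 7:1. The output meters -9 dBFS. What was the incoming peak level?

-3 dBFS

Post-compression overshoot = -9 − (-10) = 1 dB.
Input overshoot = R × output overshoot = 7 dB → input = -10 + 7 = -3 dBFS.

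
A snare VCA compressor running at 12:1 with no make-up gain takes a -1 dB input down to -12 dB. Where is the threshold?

Gain reduction = -1 − (-12) = 11 dB; output overshoot = GR / (R − 1) = 11 / 11 = 1 dB.
Threshold = output − output overshoot = -12 − 1 = -13 dB.

-13 dB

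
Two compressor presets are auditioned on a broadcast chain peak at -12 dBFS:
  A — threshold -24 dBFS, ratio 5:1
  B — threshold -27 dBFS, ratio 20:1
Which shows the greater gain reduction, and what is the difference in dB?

B, by 4.65 dB

A: 12 dB over, compressed to 2.4 dB over, so 9.6 dB of GR.
B: 15 dB over, compressed to 0.75 dB over, so 14.25 dB of GR.
Difference: 4.65 dB in favour of B.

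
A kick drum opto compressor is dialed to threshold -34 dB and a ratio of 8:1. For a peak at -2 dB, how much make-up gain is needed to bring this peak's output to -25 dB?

5 dB

Overshoot 32 dB → 32/8 = 4 dB after compression, so the compressed level is -34 + 4 = -30 dB.
Make-up = target − compressed = -25 − (-30) = 5 dB.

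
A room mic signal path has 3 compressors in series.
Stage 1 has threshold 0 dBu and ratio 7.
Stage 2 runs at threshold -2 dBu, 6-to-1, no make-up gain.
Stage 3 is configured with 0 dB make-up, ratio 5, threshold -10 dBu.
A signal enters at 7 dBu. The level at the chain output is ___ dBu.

Stage 1: overshoot 7 dB → 7/7 = 1 dB → 1 dBu.
Stage 2: 1 dBu is 3 dB over -2 dBu; at 6:1 that becomes 0.5 dB over, giving -1.5 dBu.
Stage 3: overshoot 8.5 dB → 8.5/5 = 1.7 dB → -8.3 dBu.

-8.3 dBu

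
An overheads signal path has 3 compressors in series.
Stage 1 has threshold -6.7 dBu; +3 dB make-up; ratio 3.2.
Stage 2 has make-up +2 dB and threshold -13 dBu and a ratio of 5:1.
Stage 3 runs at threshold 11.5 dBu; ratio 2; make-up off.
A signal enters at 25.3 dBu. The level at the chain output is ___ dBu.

Stage 1: overshoot 32 dB → 32/3.2 = 10 dB → 3.3 dBu; +3 dB make-up → 6.3 dBu.
Stage 2: overshoot 19.3 dB → 19.3/5 = 3.86 dB → -9.14 dBu; +2 dB make-up → -7.14 dBu.
Stage 3: -7.14 dBu is at or below the 11.5 dBu threshold — no compression; output -7.14 dBu.

-7.14 dBu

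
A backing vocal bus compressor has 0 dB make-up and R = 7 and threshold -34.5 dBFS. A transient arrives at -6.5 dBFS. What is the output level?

Overshoot: -6.5 − (-34.5) = 28 dB.
The 28 dB excess becomes 4 dB after 7:1 reduction.
So the level is -34.5 + 4 = -30.5 dBFS.

-30.5 dBFS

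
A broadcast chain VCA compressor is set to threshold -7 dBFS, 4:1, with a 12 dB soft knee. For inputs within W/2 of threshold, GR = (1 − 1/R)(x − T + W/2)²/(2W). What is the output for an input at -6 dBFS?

-7.53125 dBFS

x − T + W/2 = -6 − (-7) + 6 = 7.
GR = (1 − 1/4) × 7² / 24 = 0.75 × 49 / 24 = 1.53125 dB.
Output = -6 − 1.53125 = -7.53125 dBFS.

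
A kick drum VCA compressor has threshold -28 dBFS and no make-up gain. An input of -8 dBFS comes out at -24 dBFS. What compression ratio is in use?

Input overshoot = -8 − (-28) = 20 dB; output overshoot = -24 − (-28) = 4 dB.
Ratio = 20 / 4 = 5.

5:1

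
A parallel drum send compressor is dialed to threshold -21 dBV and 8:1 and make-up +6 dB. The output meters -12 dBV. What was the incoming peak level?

Before make-up, the level was -12 − 6 = -18 dBV.
The compressed level sits -18 − (-21) = 3 dB over threshold.
Before 8:1 compression the overshoot was 3 × 8 = 24 dB, so input = -21 + 24 = 3 dBV.

3 dBV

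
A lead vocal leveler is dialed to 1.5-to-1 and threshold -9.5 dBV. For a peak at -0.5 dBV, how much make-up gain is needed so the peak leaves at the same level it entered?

3 dB

The peak compresses to -9.5 + 9/1.5 = -3.5 dBV.
To reach -0.5 dBV requires -0.5 − (-3.5) = 3 dB of make-up.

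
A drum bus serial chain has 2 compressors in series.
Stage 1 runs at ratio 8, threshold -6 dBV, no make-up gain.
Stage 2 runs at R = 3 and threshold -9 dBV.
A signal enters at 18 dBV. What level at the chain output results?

Stage 1: 24 dB above -6 dBV, reduced 8:1 to 3 dB above → -3 dBV.
Stage 2: -3 dBV is 6 dB over -9 dBV; at 3:1 that becomes 2 dB over, giving -7 dBV.

-7 dBV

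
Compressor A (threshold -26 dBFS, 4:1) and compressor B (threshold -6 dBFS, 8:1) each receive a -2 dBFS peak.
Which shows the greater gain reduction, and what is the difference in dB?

A: GR = 24 − 24/4 = 18 dB.
B: GR = 4 − 4/8 = 3.5 dB.
Difference: 14.5 dB in favour of A.

A, by 14.5 dB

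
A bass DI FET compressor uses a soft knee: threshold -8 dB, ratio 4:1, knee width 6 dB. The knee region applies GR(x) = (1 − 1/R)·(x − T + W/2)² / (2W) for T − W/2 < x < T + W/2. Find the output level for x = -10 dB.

-10.0625 dB

x − T + W/2 = -10 − (-8) + 3 = 1.
GR = (1 − 1/4) × 1² / 12 = 0.75 × 1 / 12 = 0.0625 dB.
Output = -10 − 0.0625 = -10.0625 dB.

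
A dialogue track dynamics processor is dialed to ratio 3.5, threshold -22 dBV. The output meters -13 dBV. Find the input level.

Post-compression overshoot = -13 − (-22) = 9 dB.
Before 3.5:1 compression the overshoot was 9 × 3.5 = 31.5 dB, so input = -22 + 31.5 = 9.5 dBV.

9.5 dBV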